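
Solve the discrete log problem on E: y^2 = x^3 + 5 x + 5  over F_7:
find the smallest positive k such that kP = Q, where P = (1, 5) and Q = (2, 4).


Enumerate multiples of P until we hit Q = (2, 4):
  1P = (1, 5)
  2P = (2, 4)
Match found at i = 2.

k = 2


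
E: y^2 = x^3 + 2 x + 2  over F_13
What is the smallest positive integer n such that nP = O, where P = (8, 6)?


Compute successive multiples of P until we hit O:
  1P = (8, 6)
  2P = (11, 4)
  3P = (6, 10)
  4P = (3, 10)
  5P = (12, 5)
  6P = (2, 12)
  7P = (4, 3)
  8P = (4, 10)
  ... (continuing to 15P)
  15P = O

ord(P) = 15


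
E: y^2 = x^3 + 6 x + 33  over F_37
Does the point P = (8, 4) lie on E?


Check whether y^2 = x^3 + 6 x + 33 (mod 37) for (x, y) = (8, 4).
LHS: y^2 = 4^2 mod 37 = 16
RHS: x^3 + 6 x + 33 = 8^3 + 6*8 + 33 mod 37 = 1
LHS != RHS

No, not on the curve


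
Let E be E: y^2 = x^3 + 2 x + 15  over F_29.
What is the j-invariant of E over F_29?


Delta = -16(4 a^3 + 27 b^2) mod 29 = 18
-1728 * (4 a)^3 = -1728 * (4*2)^3 mod 29 = 25
j = 25 * 18^(-1) mod 29 = 3

j = 3 (mod 29)


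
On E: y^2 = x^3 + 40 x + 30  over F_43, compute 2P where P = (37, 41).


Doubling: s = (3 x1^2 + a) / (2 y1)
s = (3*37^2 + 40) / (2*41) mod 43 = 6
x3 = s^2 - 2 x1 mod 43 = 6^2 - 2*37 = 5
y3 = s (x1 - x3) - y1 mod 43 = 6 * (37 - 5) - 41 = 22

2P = (5, 22)


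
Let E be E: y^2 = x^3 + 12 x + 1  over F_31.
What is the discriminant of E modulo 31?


4 a^3 + 27 b^2 = 4*12^3 + 27*1^2 = 6912 + 27 = 6939
Delta = -16 * (6939) = -111024
Delta mod 31 = 18

Delta = 18 (mod 31)


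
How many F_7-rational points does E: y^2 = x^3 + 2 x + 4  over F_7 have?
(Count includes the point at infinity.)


For each x in F_7, count y with y^2 = x^3 + 2 x + 4 mod 7:
  x = 0: RHS = 4, y in [2, 5]  -> 2 point(s)
  x = 1: RHS = 0, y in [0]  -> 1 point(s)
  x = 2: RHS = 2, y in [3, 4]  -> 2 point(s)
  x = 3: RHS = 2, y in [3, 4]  -> 2 point(s)
  x = 6: RHS = 1, y in [1, 6]  -> 2 point(s)
Affine points: 9. Add the point at infinity: total = 10.

#E(F_7) = 10


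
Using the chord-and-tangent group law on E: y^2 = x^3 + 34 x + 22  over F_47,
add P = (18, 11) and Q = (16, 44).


P != Q, so use the chord formula.
s = (y2 - y1) / (x2 - x1) = (33) / (45) mod 47 = 7
x3 = s^2 - x1 - x2 mod 47 = 7^2 - 18 - 16 = 15
y3 = s (x1 - x3) - y1 mod 47 = 7 * (18 - 15) - 11 = 10

P + Q = (15, 10)


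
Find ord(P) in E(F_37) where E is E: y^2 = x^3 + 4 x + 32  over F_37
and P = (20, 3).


Compute successive multiples of P until we hit O:
  1P = (20, 3)
  2P = (4, 1)
  3P = (24, 15)
  4P = (2, 14)
  5P = (18, 4)
  6P = (27, 19)
  7P = (36, 8)
  8P = (22, 1)
  ... (continuing to 48P)
  48P = O

ord(P) = 48


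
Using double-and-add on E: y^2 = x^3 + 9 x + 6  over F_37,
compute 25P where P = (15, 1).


k = 25 = 11001_2 (binary, LSB first: 10011)
Double-and-add from P = (15, 1):
  bit 0 = 1: acc = O + (15, 1) = (15, 1)
  bit 1 = 0: acc unchanged = (15, 1)
  bit 2 = 0: acc unchanged = (15, 1)
  bit 3 = 1: acc = (15, 1) + (21, 24) = (27, 27)
  bit 4 = 1: acc = (27, 27) + (32, 13) = (11, 17)

25P = (11, 17)


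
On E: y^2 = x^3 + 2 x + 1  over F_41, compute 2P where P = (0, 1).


Doubling: s = (3 x1^2 + a) / (2 y1)
s = (3*0^2 + 2) / (2*1) mod 41 = 1
x3 = s^2 - 2 x1 mod 41 = 1^2 - 2*0 = 1
y3 = s (x1 - x3) - y1 mod 41 = 1 * (0 - 1) - 1 = 39

2P = (1, 39)


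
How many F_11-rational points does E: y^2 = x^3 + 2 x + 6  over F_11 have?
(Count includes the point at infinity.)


For each x in F_11, count y with y^2 = x^3 + 2 x + 6 mod 11:
  x = 1: RHS = 9, y in [3, 8]  -> 2 point(s)
  x = 4: RHS = 1, y in [1, 10]  -> 2 point(s)
  x = 5: RHS = 9, y in [3, 8]  -> 2 point(s)
  x = 6: RHS = 3, y in [5, 6]  -> 2 point(s)
  x = 7: RHS = 0, y in [0]  -> 1 point(s)
  x = 9: RHS = 5, y in [4, 7]  -> 2 point(s)
  x = 10: RHS = 3, y in [5, 6]  -> 2 point(s)
Affine points: 13. Add the point at infinity: total = 14.

#E(F_11) = 14


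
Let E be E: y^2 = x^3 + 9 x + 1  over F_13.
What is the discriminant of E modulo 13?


4 a^3 + 27 b^2 = 4*9^3 + 27*1^2 = 2916 + 27 = 2943
Delta = -16 * (2943) = -47088
Delta mod 13 = 11

Delta = 11 (mod 13)


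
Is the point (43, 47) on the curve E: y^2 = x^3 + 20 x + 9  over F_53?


Check whether y^2 = x^3 + 20 x + 9 (mod 53) for (x, y) = (43, 47).
LHS: y^2 = 47^2 mod 53 = 36
RHS: x^3 + 20 x + 9 = 43^3 + 20*43 + 9 mod 53 = 28
LHS != RHS

No, not on the curve


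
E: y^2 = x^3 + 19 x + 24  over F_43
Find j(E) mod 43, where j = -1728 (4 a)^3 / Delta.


Delta = -16(4 a^3 + 27 b^2) mod 43 = 20
-1728 * (4 a)^3 = -1728 * (4*19)^3 mod 43 = 2
j = 2 * 20^(-1) mod 43 = 13

j = 13 (mod 43)


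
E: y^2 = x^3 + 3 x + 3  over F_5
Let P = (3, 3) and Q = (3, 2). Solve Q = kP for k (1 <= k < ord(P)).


Enumerate multiples of P until we hit Q = (3, 2):
  1P = (3, 3)
  2P = (4, 2)
  3P = (4, 3)
  4P = (3, 2)
Match found at i = 4.

k = 4


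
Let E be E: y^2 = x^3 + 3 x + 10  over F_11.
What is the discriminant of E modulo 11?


4 a^3 + 27 b^2 = 4*3^3 + 27*10^2 = 108 + 2700 = 2808
Delta = -16 * (2808) = -44928
Delta mod 11 = 7

Delta = 7 (mod 11)


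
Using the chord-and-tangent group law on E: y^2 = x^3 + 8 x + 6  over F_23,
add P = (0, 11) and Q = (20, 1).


P != Q, so use the chord formula.
s = (y2 - y1) / (x2 - x1) = (13) / (20) mod 23 = 11
x3 = s^2 - x1 - x2 mod 23 = 11^2 - 0 - 20 = 9
y3 = s (x1 - x3) - y1 mod 23 = 11 * (0 - 9) - 11 = 5

P + Q = (9, 5)


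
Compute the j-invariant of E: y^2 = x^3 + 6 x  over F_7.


Delta = -16(4 a^3 + 27 b^2) mod 7 = 1
-1728 * (4 a)^3 = -1728 * (4*6)^3 mod 7 = 6
j = 6 * 1^(-1) mod 7 = 6

j = 6 (mod 7)


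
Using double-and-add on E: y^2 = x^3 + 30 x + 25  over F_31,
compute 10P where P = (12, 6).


k = 10 = 1010_2 (binary, LSB first: 0101)
Double-and-add from P = (12, 6):
  bit 0 = 0: acc unchanged = O
  bit 1 = 1: acc = O + (9, 1) = (9, 1)
  bit 2 = 0: acc unchanged = (9, 1)
  bit 3 = 1: acc = (9, 1) + (3, 7) = (20, 10)

10P = (20, 10)


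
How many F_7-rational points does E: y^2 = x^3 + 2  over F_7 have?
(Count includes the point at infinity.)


For each x in F_7, count y with y^2 = x^3 + 0 x + 2 mod 7:
  x = 0: RHS = 2, y in [3, 4]  -> 2 point(s)
  x = 3: RHS = 1, y in [1, 6]  -> 2 point(s)
  x = 5: RHS = 1, y in [1, 6]  -> 2 point(s)
  x = 6: RHS = 1, y in [1, 6]  -> 2 point(s)
Affine points: 8. Add the point at infinity: total = 9.

#E(F_7) = 9


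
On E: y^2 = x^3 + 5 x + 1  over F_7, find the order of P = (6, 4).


Compute successive multiples of P until we hit O:
  1P = (6, 4)
  2P = (3, 6)
  3P = (0, 6)
  4P = (5, 5)
  5P = (4, 1)
  6P = (1, 0)
  7P = (4, 6)
  8P = (5, 2)
  ... (continuing to 12P)
  12P = O

ord(P) = 12


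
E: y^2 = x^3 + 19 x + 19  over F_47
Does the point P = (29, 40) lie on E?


Check whether y^2 = x^3 + 19 x + 19 (mod 47) for (x, y) = (29, 40).
LHS: y^2 = 40^2 mod 47 = 2
RHS: x^3 + 19 x + 19 = 29^3 + 19*29 + 19 mod 47 = 2
LHS = RHS

Yes, on the curve


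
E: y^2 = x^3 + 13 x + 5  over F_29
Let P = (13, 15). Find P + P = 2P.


Doubling: s = (3 x1^2 + a) / (2 y1)
s = (3*13^2 + 13) / (2*15) mod 29 = 27
x3 = s^2 - 2 x1 mod 29 = 27^2 - 2*13 = 7
y3 = s (x1 - x3) - y1 mod 29 = 27 * (13 - 7) - 15 = 2

2P = (7, 2)


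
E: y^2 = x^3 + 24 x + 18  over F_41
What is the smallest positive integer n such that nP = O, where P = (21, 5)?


Compute successive multiples of P until we hit O:
  1P = (21, 5)
  2P = (1, 24)
  3P = (28, 16)
  4P = (2, 19)
  5P = (14, 33)
  6P = (22, 40)
  7P = (34, 32)
  8P = (17, 38)
  ... (continuing to 37P)
  37P = O

ord(P) = 37


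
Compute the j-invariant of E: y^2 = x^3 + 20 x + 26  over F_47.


Delta = -16(4 a^3 + 27 b^2) mod 47 = 44
-1728 * (4 a)^3 = -1728 * (4*20)^3 mod 47 = 37
j = 37 * 44^(-1) mod 47 = 19

j = 19 (mod 47)


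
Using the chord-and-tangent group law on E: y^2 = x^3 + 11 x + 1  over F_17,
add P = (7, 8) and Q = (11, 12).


P != Q, so use the chord formula.
s = (y2 - y1) / (x2 - x1) = (4) / (4) mod 17 = 1
x3 = s^2 - x1 - x2 mod 17 = 1^2 - 7 - 11 = 0
y3 = s (x1 - x3) - y1 mod 17 = 1 * (7 - 0) - 8 = 16

P + Q = (0, 16)


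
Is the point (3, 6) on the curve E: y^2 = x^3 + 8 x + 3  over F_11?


Check whether y^2 = x^3 + 8 x + 3 (mod 11) for (x, y) = (3, 6).
LHS: y^2 = 6^2 mod 11 = 3
RHS: x^3 + 8 x + 3 = 3^3 + 8*3 + 3 mod 11 = 10
LHS != RHS

No, not on the curve


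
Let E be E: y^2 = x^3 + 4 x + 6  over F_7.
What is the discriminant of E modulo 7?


4 a^3 + 27 b^2 = 4*4^3 + 27*6^2 = 256 + 972 = 1228
Delta = -16 * (1228) = -19648
Delta mod 7 = 1

Delta = 1 (mod 7)


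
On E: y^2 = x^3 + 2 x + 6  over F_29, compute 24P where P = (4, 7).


k = 24 = 11000_2 (binary, LSB first: 00011)
Double-and-add from P = (4, 7):
  bit 0 = 0: acc unchanged = O
  bit 1 = 0: acc unchanged = O
  bit 2 = 0: acc unchanged = O
  bit 3 = 1: acc = O + (14, 9) = (14, 9)
  bit 4 = 1: acc = (14, 9) + (21, 0) = (14, 20)

24P = (14, 20)


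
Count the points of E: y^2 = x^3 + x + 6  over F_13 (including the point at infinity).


For each x in F_13, count y with y^2 = x^3 + 1 x + 6 mod 13:
  x = 2: RHS = 3, y in [4, 9]  -> 2 point(s)
  x = 3: RHS = 10, y in [6, 7]  -> 2 point(s)
  x = 4: RHS = 9, y in [3, 10]  -> 2 point(s)
  x = 9: RHS = 3, y in [4, 9]  -> 2 point(s)
  x = 11: RHS = 9, y in [3, 10]  -> 2 point(s)
  x = 12: RHS = 4, y in [2, 11]  -> 2 point(s)
Affine points: 12. Add the point at infinity: total = 13.

#E(F_13) = 13


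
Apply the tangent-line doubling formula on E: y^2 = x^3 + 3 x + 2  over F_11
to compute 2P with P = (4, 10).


Doubling: s = (3 x1^2 + a) / (2 y1)
s = (3*4^2 + 3) / (2*10) mod 11 = 2
x3 = s^2 - 2 x1 mod 11 = 2^2 - 2*4 = 7
y3 = s (x1 - x3) - y1 mod 11 = 2 * (4 - 7) - 10 = 6

2P = (7, 6)


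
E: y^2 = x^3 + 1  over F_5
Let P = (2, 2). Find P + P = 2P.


Doubling: s = (3 x1^2 + a) / (2 y1)
s = (3*2^2 + 0) / (2*2) mod 5 = 3
x3 = s^2 - 2 x1 mod 5 = 3^2 - 2*2 = 0
y3 = s (x1 - x3) - y1 mod 5 = 3 * (2 - 0) - 2 = 4

2P = (0, 4)


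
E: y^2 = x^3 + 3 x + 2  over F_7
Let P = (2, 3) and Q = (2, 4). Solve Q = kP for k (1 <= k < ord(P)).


Enumerate multiples of P until we hit Q = (2, 4):
  1P = (2, 3)
  2P = (4, 6)
  3P = (5, 3)
  4P = (0, 4)
  5P = (0, 3)
  6P = (5, 4)
  7P = (4, 1)
  8P = (2, 4)
Match found at i = 8.

k = 8


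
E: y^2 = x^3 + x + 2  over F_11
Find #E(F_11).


For each x in F_11, count y with y^2 = x^3 + 1 x + 2 mod 11:
  x = 1: RHS = 4, y in [2, 9]  -> 2 point(s)
  x = 2: RHS = 1, y in [1, 10]  -> 2 point(s)
  x = 4: RHS = 4, y in [2, 9]  -> 2 point(s)
  x = 5: RHS = 0, y in [0]  -> 1 point(s)
  x = 6: RHS = 4, y in [2, 9]  -> 2 point(s)
  x = 7: RHS = 0, y in [0]  -> 1 point(s)
  x = 8: RHS = 5, y in [4, 7]  -> 2 point(s)
  x = 9: RHS = 3, y in [5, 6]  -> 2 point(s)
  x = 10: RHS = 0, y in [0]  -> 1 point(s)
Affine points: 15. Add the point at infinity: total = 16.

#E(F_11) = 16


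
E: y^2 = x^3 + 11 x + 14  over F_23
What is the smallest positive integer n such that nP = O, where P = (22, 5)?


Compute successive multiples of P until we hit O:
  1P = (22, 5)
  2P = (15, 14)
  3P = (13, 13)
  4P = (1, 7)
  5P = (1, 16)
  6P = (13, 10)
  7P = (15, 9)
  8P = (22, 18)
  ... (continuing to 9P)
  9P = O

ord(P) = 9


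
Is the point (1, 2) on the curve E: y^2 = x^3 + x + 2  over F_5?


Check whether y^2 = x^3 + 1 x + 2 (mod 5) for (x, y) = (1, 2).
LHS: y^2 = 2^2 mod 5 = 4
RHS: x^3 + 1 x + 2 = 1^3 + 1*1 + 2 mod 5 = 4
LHS = RHS

Yes, on the curve


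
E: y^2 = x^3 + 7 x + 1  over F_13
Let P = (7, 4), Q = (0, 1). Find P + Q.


P != Q, so use the chord formula.
s = (y2 - y1) / (x2 - x1) = (10) / (6) mod 13 = 6
x3 = s^2 - x1 - x2 mod 13 = 6^2 - 7 - 0 = 3
y3 = s (x1 - x3) - y1 mod 13 = 6 * (7 - 3) - 4 = 7

P + Q = (3, 7)


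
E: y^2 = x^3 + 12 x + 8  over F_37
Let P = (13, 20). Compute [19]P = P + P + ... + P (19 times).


k = 19 = 10011_2 (binary, LSB first: 11001)
Double-and-add from P = (13, 20):
  bit 0 = 1: acc = O + (13, 20) = (13, 20)
  bit 1 = 1: acc = (13, 20) + (7, 19) = (16, 35)
  bit 2 = 0: acc unchanged = (16, 35)
  bit 3 = 0: acc unchanged = (16, 35)
  bit 4 = 1: acc = (16, 35) + (33, 9) = (13, 17)

19P = (13, 17)


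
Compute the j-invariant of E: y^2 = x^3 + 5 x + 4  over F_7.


Delta = -16(4 a^3 + 27 b^2) mod 7 = 5
-1728 * (4 a)^3 = -1728 * (4*5)^3 mod 7 = 6
j = 6 * 5^(-1) mod 7 = 4

j = 4 (mod 7)


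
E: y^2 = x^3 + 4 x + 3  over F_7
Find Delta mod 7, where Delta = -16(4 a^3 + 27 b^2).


4 a^3 + 27 b^2 = 4*4^3 + 27*3^2 = 256 + 243 = 499
Delta = -16 * (499) = -7984
Delta mod 7 = 3

Delta = 3 (mod 7)


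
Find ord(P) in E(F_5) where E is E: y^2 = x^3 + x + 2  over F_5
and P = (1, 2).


Compute successive multiples of P until we hit O:
  1P = (1, 2)
  2P = (4, 0)
  3P = (1, 3)
  4P = O

ord(P) = 4


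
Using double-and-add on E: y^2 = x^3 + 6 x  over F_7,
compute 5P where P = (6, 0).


k = 5 = 101_2 (binary, LSB first: 101)
Double-and-add from P = (6, 0):
  bit 0 = 1: acc = O + (6, 0) = (6, 0)
  bit 1 = 0: acc unchanged = (6, 0)
  bit 2 = 1: acc = (6, 0) + O = (6, 0)

5P = (6, 0)


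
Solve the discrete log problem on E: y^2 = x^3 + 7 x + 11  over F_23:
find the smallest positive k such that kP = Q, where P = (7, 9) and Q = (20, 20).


Enumerate multiples of P until we hit Q = (20, 20):
  1P = (7, 9)
  2P = (22, 16)
  3P = (21, 9)
  4P = (18, 14)
  5P = (6, 4)
  6P = (12, 12)
  7P = (20, 20)
Match found at i = 7.

k = 7


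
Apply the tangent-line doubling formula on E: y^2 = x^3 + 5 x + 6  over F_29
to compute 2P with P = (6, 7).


Doubling: s = (3 x1^2 + a) / (2 y1)
s = (3*6^2 + 5) / (2*7) mod 29 = 6
x3 = s^2 - 2 x1 mod 29 = 6^2 - 2*6 = 24
y3 = s (x1 - x3) - y1 mod 29 = 6 * (6 - 24) - 7 = 1

2P = (24, 1)


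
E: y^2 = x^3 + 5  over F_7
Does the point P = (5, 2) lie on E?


Check whether y^2 = x^3 + 0 x + 5 (mod 7) for (x, y) = (5, 2).
LHS: y^2 = 2^2 mod 7 = 4
RHS: x^3 + 0 x + 5 = 5^3 + 0*5 + 5 mod 7 = 4
LHS = RHS

Yes, on the curve


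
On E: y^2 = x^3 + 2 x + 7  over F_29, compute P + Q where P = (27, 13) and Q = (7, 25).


P != Q, so use the chord formula.
s = (y2 - y1) / (x2 - x1) = (12) / (9) mod 29 = 11
x3 = s^2 - x1 - x2 mod 29 = 11^2 - 27 - 7 = 0
y3 = s (x1 - x3) - y1 mod 29 = 11 * (27 - 0) - 13 = 23

P + Q = (0, 23)


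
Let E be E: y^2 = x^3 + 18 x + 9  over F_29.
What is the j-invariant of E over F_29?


Delta = -16(4 a^3 + 27 b^2) mod 29 = 22
-1728 * (4 a)^3 = -1728 * (4*18)^3 mod 29 = 13
j = 13 * 22^(-1) mod 29 = 23

j = 23 (mod 29)


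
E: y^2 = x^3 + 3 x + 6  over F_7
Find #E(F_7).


For each x in F_7, count y with y^2 = x^3 + 3 x + 6 mod 7:
  x = 3: RHS = 0, y in [0]  -> 1 point(s)
  x = 6: RHS = 2, y in [3, 4]  -> 2 point(s)
Affine points: 3. Add the point at infinity: total = 4.

#E(F_7) = 4


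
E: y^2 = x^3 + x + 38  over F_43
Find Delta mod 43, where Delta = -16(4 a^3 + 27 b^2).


4 a^3 + 27 b^2 = 4*1^3 + 27*38^2 = 4 + 38988 = 38992
Delta = -16 * (38992) = -623872
Delta mod 43 = 15

Delta = 15 (mod 43)


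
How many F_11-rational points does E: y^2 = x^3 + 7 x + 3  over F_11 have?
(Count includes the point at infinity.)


For each x in F_11, count y with y^2 = x^3 + 7 x + 3 mod 11:
  x = 0: RHS = 3, y in [5, 6]  -> 2 point(s)
  x = 1: RHS = 0, y in [0]  -> 1 point(s)
  x = 2: RHS = 3, y in [5, 6]  -> 2 point(s)
  x = 5: RHS = 9, y in [3, 8]  -> 2 point(s)
  x = 9: RHS = 3, y in [5, 6]  -> 2 point(s)
Affine points: 9. Add the point at infinity: total = 10.

#E(F_11) = 10


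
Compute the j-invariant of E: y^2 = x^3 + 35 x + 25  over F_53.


Delta = -16(4 a^3 + 27 b^2) mod 53 = 4
-1728 * (4 a)^3 = -1728 * (4*35)^3 mod 53 = 15
j = 15 * 4^(-1) mod 53 = 17

j = 17 (mod 53)


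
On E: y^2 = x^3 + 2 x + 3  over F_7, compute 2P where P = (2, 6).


Doubling: s = (3 x1^2 + a) / (2 y1)
s = (3*2^2 + 2) / (2*6) mod 7 = 0
x3 = s^2 - 2 x1 mod 7 = 0^2 - 2*2 = 3
y3 = s (x1 - x3) - y1 mod 7 = 0 * (2 - 3) - 6 = 1

2P = (3, 1)


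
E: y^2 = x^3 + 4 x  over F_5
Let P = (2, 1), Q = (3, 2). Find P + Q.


P != Q, so use the chord formula.
s = (y2 - y1) / (x2 - x1) = (1) / (1) mod 5 = 1
x3 = s^2 - x1 - x2 mod 5 = 1^2 - 2 - 3 = 1
y3 = s (x1 - x3) - y1 mod 5 = 1 * (2 - 1) - 1 = 0

P + Q = (1, 0)


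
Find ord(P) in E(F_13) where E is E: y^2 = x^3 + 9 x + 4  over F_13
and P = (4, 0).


Compute successive multiples of P until we hit O:
  1P = (4, 0)
  2P = O

ord(P) = 2


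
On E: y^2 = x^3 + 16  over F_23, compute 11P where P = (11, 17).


k = 11 = 1011_2 (binary, LSB first: 1101)
Double-and-add from P = (11, 17):
  bit 0 = 1: acc = O + (11, 17) = (11, 17)
  bit 1 = 1: acc = (11, 17) + (9, 3) = (6, 18)
  bit 2 = 0: acc unchanged = (6, 18)
  bit 3 = 1: acc = (6, 18) + (0, 4) = (2, 22)

11P = (2, 22)


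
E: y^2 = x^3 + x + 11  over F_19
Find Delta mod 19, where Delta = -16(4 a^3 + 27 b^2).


4 a^3 + 27 b^2 = 4*1^3 + 27*11^2 = 4 + 3267 = 3271
Delta = -16 * (3271) = -52336
Delta mod 19 = 9

Delta = 9 (mod 19)


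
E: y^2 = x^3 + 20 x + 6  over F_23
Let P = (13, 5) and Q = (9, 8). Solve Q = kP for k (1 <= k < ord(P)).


Enumerate multiples of P until we hit Q = (9, 8):
  1P = (13, 5)
  2P = (9, 8)
Match found at i = 2.

k = 2


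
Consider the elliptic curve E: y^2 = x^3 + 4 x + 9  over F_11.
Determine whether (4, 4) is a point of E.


Check whether y^2 = x^3 + 4 x + 9 (mod 11) for (x, y) = (4, 4).
LHS: y^2 = 4^2 mod 11 = 5
RHS: x^3 + 4 x + 9 = 4^3 + 4*4 + 9 mod 11 = 1
LHS != RHS

No, not on the curve


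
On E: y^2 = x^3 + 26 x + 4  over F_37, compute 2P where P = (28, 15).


Doubling: s = (3 x1^2 + a) / (2 y1)
s = (3*28^2 + 26) / (2*15) mod 37 = 25
x3 = s^2 - 2 x1 mod 37 = 25^2 - 2*28 = 14
y3 = s (x1 - x3) - y1 mod 37 = 25 * (28 - 14) - 15 = 2

2P = (14, 2)


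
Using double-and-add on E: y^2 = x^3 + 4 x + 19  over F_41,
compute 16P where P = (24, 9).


k = 16 = 10000_2 (binary, LSB first: 00001)
Double-and-add from P = (24, 9):
  bit 0 = 0: acc unchanged = O
  bit 1 = 0: acc unchanged = O
  bit 2 = 0: acc unchanged = O
  bit 3 = 0: acc unchanged = O
  bit 4 = 1: acc = O + (9, 28) = (9, 28)

16P = (9, 28)


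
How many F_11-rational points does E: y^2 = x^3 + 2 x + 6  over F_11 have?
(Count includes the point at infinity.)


For each x in F_11, count y with y^2 = x^3 + 2 x + 6 mod 11:
  x = 1: RHS = 9, y in [3, 8]  -> 2 point(s)
  x = 4: RHS = 1, y in [1, 10]  -> 2 point(s)
  x = 5: RHS = 9, y in [3, 8]  -> 2 point(s)
  x = 6: RHS = 3, y in [5, 6]  -> 2 point(s)
  x = 7: RHS = 0, y in [0]  -> 1 point(s)
  x = 9: RHS = 5, y in [4, 7]  -> 2 point(s)
  x = 10: RHS = 3, y in [5, 6]  -> 2 point(s)
Affine points: 13. Add the point at infinity: total = 14.

#E(F_11) = 14


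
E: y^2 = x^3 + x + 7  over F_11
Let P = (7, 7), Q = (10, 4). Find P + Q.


P != Q, so use the chord formula.
s = (y2 - y1) / (x2 - x1) = (8) / (3) mod 11 = 10
x3 = s^2 - x1 - x2 mod 11 = 10^2 - 7 - 10 = 6
y3 = s (x1 - x3) - y1 mod 11 = 10 * (7 - 6) - 7 = 3

P + Q = (6, 3)


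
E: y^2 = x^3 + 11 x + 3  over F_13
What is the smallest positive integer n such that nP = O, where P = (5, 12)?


Compute successive multiples of P until we hit O:
  1P = (5, 12)
  2P = (6, 5)
  3P = (12, 11)
  4P = (0, 4)
  5P = (9, 5)
  6P = (11, 5)
  7P = (11, 8)
  8P = (9, 8)
  ... (continuing to 13P)
  13P = O

ord(P) = 13


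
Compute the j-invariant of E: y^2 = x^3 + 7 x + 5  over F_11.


Delta = -16(4 a^3 + 27 b^2) mod 11 = 6
-1728 * (4 a)^3 = -1728 * (4*7)^3 mod 11 = 4
j = 4 * 6^(-1) mod 11 = 8

j = 8 (mod 11)


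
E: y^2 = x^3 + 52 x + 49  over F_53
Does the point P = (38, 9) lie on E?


Check whether y^2 = x^3 + 52 x + 49 (mod 53) for (x, y) = (38, 9).
LHS: y^2 = 9^2 mod 53 = 28
RHS: x^3 + 52 x + 49 = 38^3 + 52*38 + 49 mod 53 = 28
LHS = RHS

Yes, on the curve


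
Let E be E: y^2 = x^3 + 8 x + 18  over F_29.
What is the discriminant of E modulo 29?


4 a^3 + 27 b^2 = 4*8^3 + 27*18^2 = 2048 + 8748 = 10796
Delta = -16 * (10796) = -172736
Delta mod 29 = 17

Delta = 17 (mod 29)


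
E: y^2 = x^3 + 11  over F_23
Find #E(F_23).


For each x in F_23, count y with y^2 = x^3 + 0 x + 11 mod 23:
  x = 1: RHS = 12, y in [9, 14]  -> 2 point(s)
  x = 4: RHS = 6, y in [11, 12]  -> 2 point(s)
  x = 7: RHS = 9, y in [3, 20]  -> 2 point(s)
  x = 9: RHS = 4, y in [2, 21]  -> 2 point(s)
  x = 11: RHS = 8, y in [10, 13]  -> 2 point(s)
  x = 13: RHS = 0, y in [0]  -> 1 point(s)
  x = 14: RHS = 18, y in [8, 15]  -> 2 point(s)
  x = 16: RHS = 13, y in [6, 17]  -> 2 point(s)
  x = 17: RHS = 2, y in [5, 18]  -> 2 point(s)
  x = 18: RHS = 1, y in [1, 22]  -> 2 point(s)
  x = 19: RHS = 16, y in [4, 19]  -> 2 point(s)
  x = 21: RHS = 3, y in [7, 16]  -> 2 point(s)
Affine points: 23. Add the point at infinity: total = 24.

#E(F_23) = 24


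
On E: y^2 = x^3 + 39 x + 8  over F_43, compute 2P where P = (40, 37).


Doubling: s = (3 x1^2 + a) / (2 y1)
s = (3*40^2 + 39) / (2*37) mod 43 = 16
x3 = s^2 - 2 x1 mod 43 = 16^2 - 2*40 = 4
y3 = s (x1 - x3) - y1 mod 43 = 16 * (40 - 4) - 37 = 23

2P = (4, 23)


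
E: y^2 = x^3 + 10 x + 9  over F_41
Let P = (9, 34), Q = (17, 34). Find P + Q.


P != Q, so use the chord formula.
s = (y2 - y1) / (x2 - x1) = (0) / (8) mod 41 = 0
x3 = s^2 - x1 - x2 mod 41 = 0^2 - 9 - 17 = 15
y3 = s (x1 - x3) - y1 mod 41 = 0 * (9 - 15) - 34 = 7

P + Q = (15, 7)


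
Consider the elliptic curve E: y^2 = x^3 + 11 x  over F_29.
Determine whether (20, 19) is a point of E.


Check whether y^2 = x^3 + 11 x + 0 (mod 29) for (x, y) = (20, 19).
LHS: y^2 = 19^2 mod 29 = 13
RHS: x^3 + 11 x + 0 = 20^3 + 11*20 + 0 mod 29 = 13
LHS = RHS

Yes, on the curve


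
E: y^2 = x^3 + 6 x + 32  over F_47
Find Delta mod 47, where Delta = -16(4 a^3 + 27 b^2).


4 a^3 + 27 b^2 = 4*6^3 + 27*32^2 = 864 + 27648 = 28512
Delta = -16 * (28512) = -456192
Delta mod 47 = 37

Delta = 37 (mod 47)


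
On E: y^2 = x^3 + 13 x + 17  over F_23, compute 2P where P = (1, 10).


k = 2 = 10_2 (binary, LSB first: 01)
Double-and-add from P = (1, 10):
  bit 0 = 0: acc unchanged = O
  bit 1 = 1: acc = O + (6, 9) = (6, 9)

2P = (6, 9)


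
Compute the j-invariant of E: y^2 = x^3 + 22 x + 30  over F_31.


Delta = -16(4 a^3 + 27 b^2) mod 31 = 3
-1728 * (4 a)^3 = -1728 * (4*22)^3 mod 31 = 23
j = 23 * 3^(-1) mod 31 = 18

j = 18 (mod 31)


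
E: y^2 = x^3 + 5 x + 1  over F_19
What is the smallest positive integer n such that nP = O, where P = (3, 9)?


Compute successive multiples of P until we hit O:
  1P = (3, 9)
  2P = (11, 0)
  3P = (3, 10)
  4P = O

ord(P) = 4


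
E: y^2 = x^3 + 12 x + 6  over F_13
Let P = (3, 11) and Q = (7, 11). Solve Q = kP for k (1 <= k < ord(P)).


Enumerate multiples of P until we hit Q = (7, 11):
  1P = (3, 11)
  2P = (7, 2)
  3P = (4, 1)
  4P = (2, 5)
  5P = (5, 3)
  6P = (8, 9)
  7P = (11, 0)
  8P = (8, 4)
  9P = (5, 10)
  10P = (2, 8)
  11P = (4, 12)
  12P = (7, 11)
Match found at i = 12.

k = 12


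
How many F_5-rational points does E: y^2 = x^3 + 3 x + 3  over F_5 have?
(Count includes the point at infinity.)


For each x in F_5, count y with y^2 = x^3 + 3 x + 3 mod 5:
  x = 3: RHS = 4, y in [2, 3]  -> 2 point(s)
  x = 4: RHS = 4, y in [2, 3]  -> 2 point(s)
Affine points: 4. Add the point at infinity: total = 5.

#E(F_5) = 5


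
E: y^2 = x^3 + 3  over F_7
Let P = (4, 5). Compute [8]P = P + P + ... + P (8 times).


k = 8 = 1000_2 (binary, LSB first: 0001)
Double-and-add from P = (4, 5):
  bit 0 = 0: acc unchanged = O
  bit 1 = 0: acc unchanged = O
  bit 2 = 0: acc unchanged = O
  bit 3 = 1: acc = O + (5, 3) = (5, 3)

8P = (5, 3)


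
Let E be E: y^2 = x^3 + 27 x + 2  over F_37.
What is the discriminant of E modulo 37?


4 a^3 + 27 b^2 = 4*27^3 + 27*2^2 = 78732 + 108 = 78840
Delta = -16 * (78840) = -1261440
Delta mod 37 = 1

Delta = 1 (mod 37)


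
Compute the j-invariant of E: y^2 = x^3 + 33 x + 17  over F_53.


Delta = -16(4 a^3 + 27 b^2) mod 53 = 40
-1728 * (4 a)^3 = -1728 * (4*33)^3 mod 53 = 4
j = 4 * 40^(-1) mod 53 = 16

j = 16 (mod 53)


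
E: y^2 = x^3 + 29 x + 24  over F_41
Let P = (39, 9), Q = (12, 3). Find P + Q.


P != Q, so use the chord formula.
s = (y2 - y1) / (x2 - x1) = (35) / (14) mod 41 = 23
x3 = s^2 - x1 - x2 mod 41 = 23^2 - 39 - 12 = 27
y3 = s (x1 - x3) - y1 mod 41 = 23 * (39 - 27) - 9 = 21

P + Q = (27, 21)


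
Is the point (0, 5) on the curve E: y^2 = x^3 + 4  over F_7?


Check whether y^2 = x^3 + 0 x + 4 (mod 7) for (x, y) = (0, 5).
LHS: y^2 = 5^2 mod 7 = 4
RHS: x^3 + 0 x + 4 = 0^3 + 0*0 + 4 mod 7 = 4
LHS = RHS

Yes, on the curve


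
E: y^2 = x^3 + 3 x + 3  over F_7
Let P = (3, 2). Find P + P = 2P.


Doubling: s = (3 x1^2 + a) / (2 y1)
s = (3*3^2 + 3) / (2*2) mod 7 = 4
x3 = s^2 - 2 x1 mod 7 = 4^2 - 2*3 = 3
y3 = s (x1 - x3) - y1 mod 7 = 4 * (3 - 3) - 2 = 5

2P = (3, 5)


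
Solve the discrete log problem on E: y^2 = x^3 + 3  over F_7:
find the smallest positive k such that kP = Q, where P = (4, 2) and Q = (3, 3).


Enumerate multiples of P until we hit Q = (3, 3):
  1P = (4, 2)
  2P = (3, 3)
Match found at i = 2.

k = 2


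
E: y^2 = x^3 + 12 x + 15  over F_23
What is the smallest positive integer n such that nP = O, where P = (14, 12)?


Compute successive multiples of P until we hit O:
  1P = (14, 12)
  2P = (22, 18)
  3P = (12, 1)
  4P = (10, 10)
  5P = (5, 4)
  6P = (17, 16)
  7P = (4, 9)
  8P = (9, 1)
  ... (continuing to 33P)
  33P = O

ord(P) = 33


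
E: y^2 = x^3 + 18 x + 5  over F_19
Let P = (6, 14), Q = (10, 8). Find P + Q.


P != Q, so use the chord formula.
s = (y2 - y1) / (x2 - x1) = (13) / (4) mod 19 = 8
x3 = s^2 - x1 - x2 mod 19 = 8^2 - 6 - 10 = 10
y3 = s (x1 - x3) - y1 mod 19 = 8 * (6 - 10) - 14 = 11

P + Q = (10, 11)


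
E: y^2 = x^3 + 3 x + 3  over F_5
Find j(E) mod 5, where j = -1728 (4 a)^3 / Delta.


Delta = -16(4 a^3 + 27 b^2) mod 5 = 4
-1728 * (4 a)^3 = -1728 * (4*3)^3 mod 5 = 1
j = 1 * 4^(-1) mod 5 = 4

j = 4 (mod 5)


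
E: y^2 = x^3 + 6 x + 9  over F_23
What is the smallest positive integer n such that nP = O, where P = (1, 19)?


Compute successive multiples of P until we hit O:
  1P = (1, 19)
  2P = (14, 10)
  3P = (21, 9)
  4P = (7, 7)
  5P = (19, 17)
  6P = (5, 7)
  7P = (3, 10)
  8P = (22, 18)
  ... (continuing to 27P)
  27P = O

ord(P) = 27


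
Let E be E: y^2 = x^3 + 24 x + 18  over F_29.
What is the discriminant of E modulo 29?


4 a^3 + 27 b^2 = 4*24^3 + 27*18^2 = 55296 + 8748 = 64044
Delta = -16 * (64044) = -1024704
Delta mod 29 = 11

Delta = 11 (mod 29)


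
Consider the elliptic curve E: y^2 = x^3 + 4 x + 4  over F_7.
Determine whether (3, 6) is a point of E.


Check whether y^2 = x^3 + 4 x + 4 (mod 7) for (x, y) = (3, 6).
LHS: y^2 = 6^2 mod 7 = 1
RHS: x^3 + 4 x + 4 = 3^3 + 4*3 + 4 mod 7 = 1
LHS = RHS

Yes, on the curve


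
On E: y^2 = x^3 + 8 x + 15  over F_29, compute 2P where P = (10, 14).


Doubling: s = (3 x1^2 + a) / (2 y1)
s = (3*10^2 + 8) / (2*14) mod 29 = 11
x3 = s^2 - 2 x1 mod 29 = 11^2 - 2*10 = 14
y3 = s (x1 - x3) - y1 mod 29 = 11 * (10 - 14) - 14 = 0

2P = (14, 0)


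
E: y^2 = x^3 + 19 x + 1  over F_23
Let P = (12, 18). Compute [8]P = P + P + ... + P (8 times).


k = 8 = 1000_2 (binary, LSB first: 0001)
Double-and-add from P = (12, 18):
  bit 0 = 0: acc unchanged = O
  bit 1 = 0: acc unchanged = O
  bit 2 = 0: acc unchanged = O
  bit 3 = 1: acc = O + (12, 5) = (12, 5)

8P = (12, 5)


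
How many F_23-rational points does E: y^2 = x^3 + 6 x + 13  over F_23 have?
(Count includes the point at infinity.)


For each x in F_23, count y with y^2 = x^3 + 6 x + 13 mod 23:
  x = 0: RHS = 13, y in [6, 17]  -> 2 point(s)
  x = 3: RHS = 12, y in [9, 14]  -> 2 point(s)
  x = 4: RHS = 9, y in [3, 20]  -> 2 point(s)
  x = 6: RHS = 12, y in [9, 14]  -> 2 point(s)
  x = 14: RHS = 12, y in [9, 14]  -> 2 point(s)
  x = 21: RHS = 16, y in [4, 19]  -> 2 point(s)
  x = 22: RHS = 6, y in [11, 12]  -> 2 point(s)
Affine points: 14. Add the point at infinity: total = 15.

#E(F_23) = 15


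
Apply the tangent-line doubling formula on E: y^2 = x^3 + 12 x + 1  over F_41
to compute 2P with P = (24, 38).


Doubling: s = (3 x1^2 + a) / (2 y1)
s = (3*24^2 + 12) / (2*38) mod 41 = 38
x3 = s^2 - 2 x1 mod 41 = 38^2 - 2*24 = 2
y3 = s (x1 - x3) - y1 mod 41 = 38 * (24 - 2) - 38 = 19

2P = (2, 19)


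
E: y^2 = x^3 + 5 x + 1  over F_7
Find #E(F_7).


For each x in F_7, count y with y^2 = x^3 + 5 x + 1 mod 7:
  x = 0: RHS = 1, y in [1, 6]  -> 2 point(s)
  x = 1: RHS = 0, y in [0]  -> 1 point(s)
  x = 3: RHS = 1, y in [1, 6]  -> 2 point(s)
  x = 4: RHS = 1, y in [1, 6]  -> 2 point(s)
  x = 5: RHS = 4, y in [2, 5]  -> 2 point(s)
  x = 6: RHS = 2, y in [3, 4]  -> 2 point(s)
Affine points: 11. Add the point at infinity: total = 12.

#E(F_7) = 12


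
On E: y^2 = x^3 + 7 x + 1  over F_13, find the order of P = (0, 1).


Compute successive multiples of P until we hit O:
  1P = (0, 1)
  2P = (9, 0)
  3P = (0, 12)
  4P = O

ord(P) = 4


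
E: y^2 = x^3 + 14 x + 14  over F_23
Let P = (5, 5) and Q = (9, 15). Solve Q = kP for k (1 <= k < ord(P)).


Enumerate multiples of P until we hit Q = (9, 15):
  1P = (5, 5)
  2P = (17, 17)
  3P = (2, 21)
  4P = (1, 12)
  5P = (10, 21)
  6P = (21, 22)
  7P = (9, 8)
  8P = (11, 2)
  9P = (13, 22)
  10P = (7, 8)
  11P = (19, 20)
  12P = (12, 22)
  13P = (18, 16)
  14P = (18, 7)
  15P = (12, 1)
  16P = (19, 3)
  17P = (7, 15)
  18P = (13, 1)
  19P = (11, 21)
  20P = (9, 15)
Match found at i = 20.

k = 20


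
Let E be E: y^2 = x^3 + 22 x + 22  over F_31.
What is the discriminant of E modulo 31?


4 a^3 + 27 b^2 = 4*22^3 + 27*22^2 = 42592 + 13068 = 55660
Delta = -16 * (55660) = -890560
Delta mod 31 = 8

Delta = 8 (mod 31)


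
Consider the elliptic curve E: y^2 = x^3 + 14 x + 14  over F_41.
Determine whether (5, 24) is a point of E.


Check whether y^2 = x^3 + 14 x + 14 (mod 41) for (x, y) = (5, 24).
LHS: y^2 = 24^2 mod 41 = 2
RHS: x^3 + 14 x + 14 = 5^3 + 14*5 + 14 mod 41 = 4
LHS != RHS

No, not on the curve


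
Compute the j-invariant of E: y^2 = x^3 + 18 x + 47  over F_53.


Delta = -16(4 a^3 + 27 b^2) mod 53 = 8
-1728 * (4 a)^3 = -1728 * (4*18)^3 mod 53 = 38
j = 38 * 8^(-1) mod 53 = 18

j = 18 (mod 53)


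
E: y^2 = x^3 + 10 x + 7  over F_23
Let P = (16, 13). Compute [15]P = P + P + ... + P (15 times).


k = 15 = 1111_2 (binary, LSB first: 1111)
Double-and-add from P = (16, 13):
  bit 0 = 1: acc = O + (16, 13) = (16, 13)
  bit 1 = 1: acc = (16, 13) + (3, 8) = (10, 7)
  bit 2 = 1: acc = (10, 7) + (21, 5) = (8, 1)
  bit 3 = 1: acc = (8, 1) + (7, 12) = (14, 19)

15P = (14, 19)


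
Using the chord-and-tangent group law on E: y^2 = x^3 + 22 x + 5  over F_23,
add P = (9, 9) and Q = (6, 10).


P != Q, so use the chord formula.
s = (y2 - y1) / (x2 - x1) = (1) / (20) mod 23 = 15
x3 = s^2 - x1 - x2 mod 23 = 15^2 - 9 - 6 = 3
y3 = s (x1 - x3) - y1 mod 23 = 15 * (9 - 3) - 9 = 12

P + Q = (3, 12)


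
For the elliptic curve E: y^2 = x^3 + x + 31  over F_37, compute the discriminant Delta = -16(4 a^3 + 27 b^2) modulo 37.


4 a^3 + 27 b^2 = 4*1^3 + 27*31^2 = 4 + 25947 = 25951
Delta = -16 * (25951) = -415216
Delta mod 37 = 35

Delta = 35 (mod 37)


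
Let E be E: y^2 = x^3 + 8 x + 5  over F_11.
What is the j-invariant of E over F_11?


Delta = -16(4 a^3 + 27 b^2) mod 11 = 3
-1728 * (4 a)^3 = -1728 * (4*8)^3 mod 11 = 1
j = 1 * 3^(-1) mod 11 = 4

j = 4 (mod 11)


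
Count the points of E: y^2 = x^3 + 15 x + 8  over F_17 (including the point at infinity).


For each x in F_17, count y with y^2 = x^3 + 15 x + 8 mod 17:
  x = 0: RHS = 8, y in [5, 12]  -> 2 point(s)
  x = 4: RHS = 13, y in [8, 9]  -> 2 point(s)
  x = 5: RHS = 4, y in [2, 15]  -> 2 point(s)
  x = 6: RHS = 8, y in [5, 12]  -> 2 point(s)
  x = 10: RHS = 2, y in [6, 11]  -> 2 point(s)
  x = 11: RHS = 8, y in [5, 12]  -> 2 point(s)
  x = 14: RHS = 4, y in [2, 15]  -> 2 point(s)
  x = 15: RHS = 4, y in [2, 15]  -> 2 point(s)
  x = 16: RHS = 9, y in [3, 14]  -> 2 point(s)
Affine points: 18. Add the point at infinity: total = 19.

#E(F_17) = 19


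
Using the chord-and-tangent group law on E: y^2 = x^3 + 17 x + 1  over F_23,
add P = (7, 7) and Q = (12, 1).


P != Q, so use the chord formula.
s = (y2 - y1) / (x2 - x1) = (17) / (5) mod 23 = 8
x3 = s^2 - x1 - x2 mod 23 = 8^2 - 7 - 12 = 22
y3 = s (x1 - x3) - y1 mod 23 = 8 * (7 - 22) - 7 = 11

P + Q = (22, 11)


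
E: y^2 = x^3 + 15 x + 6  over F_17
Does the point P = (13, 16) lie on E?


Check whether y^2 = x^3 + 15 x + 6 (mod 17) for (x, y) = (13, 16).
LHS: y^2 = 16^2 mod 17 = 1
RHS: x^3 + 15 x + 6 = 13^3 + 15*13 + 6 mod 17 = 1
LHS = RHS

Yes, on the curve


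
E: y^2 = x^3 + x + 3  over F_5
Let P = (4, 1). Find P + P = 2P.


Doubling: s = (3 x1^2 + a) / (2 y1)
s = (3*4^2 + 1) / (2*1) mod 5 = 2
x3 = s^2 - 2 x1 mod 5 = 2^2 - 2*4 = 1
y3 = s (x1 - x3) - y1 mod 5 = 2 * (4 - 1) - 1 = 0

2P = (1, 0)


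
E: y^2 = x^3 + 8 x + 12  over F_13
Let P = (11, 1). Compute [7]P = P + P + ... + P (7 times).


k = 7 = 111_2 (binary, LSB first: 111)
Double-and-add from P = (11, 1):
  bit 0 = 1: acc = O + (11, 1) = (11, 1)
  bit 1 = 1: acc = (11, 1) + (0, 5) = (6, 9)
  bit 2 = 1: acc = (6, 9) + (10, 0) = (11, 12)

7P = (11, 12)


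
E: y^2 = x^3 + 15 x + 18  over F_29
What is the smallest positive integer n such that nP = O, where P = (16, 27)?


Compute successive multiples of P until we hit O:
  1P = (16, 27)
  2P = (26, 2)
  3P = (15, 14)
  4P = (22, 11)
  5P = (11, 8)
  6P = (6, 11)
  7P = (20, 13)
  8P = (27, 26)
  ... (continuing to 27P)
  27P = O

ord(P) = 27


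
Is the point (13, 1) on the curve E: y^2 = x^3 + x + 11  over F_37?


Check whether y^2 = x^3 + 1 x + 11 (mod 37) for (x, y) = (13, 1).
LHS: y^2 = 1^2 mod 37 = 1
RHS: x^3 + 1 x + 11 = 13^3 + 1*13 + 11 mod 37 = 1
LHS = RHS

Yes, on the curve


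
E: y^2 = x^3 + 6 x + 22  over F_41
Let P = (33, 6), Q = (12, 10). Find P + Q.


P != Q, so use the chord formula.
s = (y2 - y1) / (x2 - x1) = (4) / (20) mod 41 = 33
x3 = s^2 - x1 - x2 mod 41 = 33^2 - 33 - 12 = 19
y3 = s (x1 - x3) - y1 mod 41 = 33 * (33 - 19) - 6 = 5

P + Q = (19, 5)


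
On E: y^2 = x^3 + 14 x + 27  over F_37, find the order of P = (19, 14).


Compute successive multiples of P until we hit O:
  1P = (19, 14)
  2P = (2, 27)
  3P = (13, 1)
  4P = (21, 31)
  5P = (23, 26)
  6P = (4, 31)
  7P = (24, 4)
  8P = (35, 18)
  ... (continuing to 30P)
  30P = O

ord(P) = 30


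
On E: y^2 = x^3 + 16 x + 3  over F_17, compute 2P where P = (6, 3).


Doubling: s = (3 x1^2 + a) / (2 y1)
s = (3*6^2 + 16) / (2*3) mod 17 = 15
x3 = s^2 - 2 x1 mod 17 = 15^2 - 2*6 = 9
y3 = s (x1 - x3) - y1 mod 17 = 15 * (6 - 9) - 3 = 3

2P = (9, 3)


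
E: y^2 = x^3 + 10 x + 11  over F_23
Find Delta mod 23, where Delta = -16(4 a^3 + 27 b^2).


4 a^3 + 27 b^2 = 4*10^3 + 27*11^2 = 4000 + 3267 = 7267
Delta = -16 * (7267) = -116272
Delta mod 23 = 16

Delta = 16 (mod 23)


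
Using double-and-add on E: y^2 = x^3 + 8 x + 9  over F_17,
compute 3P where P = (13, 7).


k = 3 = 11_2 (binary, LSB first: 11)
Double-and-add from P = (13, 7):
  bit 0 = 1: acc = O + (13, 7) = (13, 7)
  bit 1 = 1: acc = (13, 7) + (7, 0) = (13, 10)

3P = (13, 10)


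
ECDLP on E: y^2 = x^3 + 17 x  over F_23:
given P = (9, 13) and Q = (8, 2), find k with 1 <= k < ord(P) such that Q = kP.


Enumerate multiples of P until we hit Q = (8, 2):
  1P = (9, 13)
  2P = (13, 16)
  3P = (3, 3)
  4P = (1, 8)
  5P = (8, 2)
Match found at i = 5.

k = 5


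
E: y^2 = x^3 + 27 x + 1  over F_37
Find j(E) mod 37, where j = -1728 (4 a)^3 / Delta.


Delta = -16(4 a^3 + 27 b^2) mod 37 = 2
-1728 * (4 a)^3 = -1728 * (4*27)^3 mod 37 = 36
j = 36 * 2^(-1) mod 37 = 18

j = 18 (mod 37)


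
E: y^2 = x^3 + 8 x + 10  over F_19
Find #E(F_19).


For each x in F_19, count y with y^2 = x^3 + 8 x + 10 mod 19:
  x = 1: RHS = 0, y in [0]  -> 1 point(s)
  x = 3: RHS = 4, y in [2, 17]  -> 2 point(s)
  x = 4: RHS = 11, y in [7, 12]  -> 2 point(s)
  x = 5: RHS = 4, y in [2, 17]  -> 2 point(s)
  x = 8: RHS = 16, y in [4, 15]  -> 2 point(s)
  x = 10: RHS = 7, y in [8, 11]  -> 2 point(s)
  x = 11: RHS = 4, y in [2, 17]  -> 2 point(s)
  x = 14: RHS = 16, y in [4, 15]  -> 2 point(s)
  x = 15: RHS = 9, y in [3, 16]  -> 2 point(s)
  x = 16: RHS = 16, y in [4, 15]  -> 2 point(s)
  x = 17: RHS = 5, y in [9, 10]  -> 2 point(s)
  x = 18: RHS = 1, y in [1, 18]  -> 2 point(s)
Affine points: 23. Add the point at infinity: total = 24.

#E(F_19) = 24


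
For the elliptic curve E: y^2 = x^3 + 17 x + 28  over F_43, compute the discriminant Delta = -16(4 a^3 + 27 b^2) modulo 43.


4 a^3 + 27 b^2 = 4*17^3 + 27*28^2 = 19652 + 21168 = 40820
Delta = -16 * (40820) = -653120
Delta mod 43 = 7

Delta = 7 (mod 43)


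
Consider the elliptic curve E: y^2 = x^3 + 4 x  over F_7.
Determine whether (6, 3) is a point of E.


Check whether y^2 = x^3 + 4 x + 0 (mod 7) for (x, y) = (6, 3).
LHS: y^2 = 3^2 mod 7 = 2
RHS: x^3 + 4 x + 0 = 6^3 + 4*6 + 0 mod 7 = 2
LHS = RHS

Yes, on the curve


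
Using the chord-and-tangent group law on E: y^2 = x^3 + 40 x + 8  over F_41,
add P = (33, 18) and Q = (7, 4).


P != Q, so use the chord formula.
s = (y2 - y1) / (x2 - x1) = (27) / (15) mod 41 = 10
x3 = s^2 - x1 - x2 mod 41 = 10^2 - 33 - 7 = 19
y3 = s (x1 - x3) - y1 mod 41 = 10 * (33 - 19) - 18 = 40

P + Q = (19, 40)


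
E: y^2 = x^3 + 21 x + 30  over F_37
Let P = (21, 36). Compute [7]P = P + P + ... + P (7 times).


k = 7 = 111_2 (binary, LSB first: 111)
Double-and-add from P = (21, 36):
  bit 0 = 1: acc = O + (21, 36) = (21, 36)
  bit 1 = 1: acc = (21, 36) + (31, 24) = (19, 6)
  bit 2 = 1: acc = (19, 6) + (0, 20) = (25, 14)

7P = (25, 14)


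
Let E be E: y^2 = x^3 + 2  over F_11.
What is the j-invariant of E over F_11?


Delta = -16(4 a^3 + 27 b^2) mod 11 = 10
-1728 * (4 a)^3 = -1728 * (4*0)^3 mod 11 = 0
j = 0 * 10^(-1) mod 11 = 0

j = 0 (mod 11)


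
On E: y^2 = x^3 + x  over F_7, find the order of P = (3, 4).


Compute successive multiples of P until we hit O:
  1P = (3, 4)
  2P = (1, 3)
  3P = (5, 2)
  4P = (0, 0)
  5P = (5, 5)
  6P = (1, 4)
  7P = (3, 3)
  8P = O

ord(P) = 8


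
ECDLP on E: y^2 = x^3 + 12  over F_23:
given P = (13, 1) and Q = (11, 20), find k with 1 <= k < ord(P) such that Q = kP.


Enumerate multiples of P until we hit Q = (11, 20):
  1P = (13, 1)
  2P = (3, 4)
  3P = (11, 3)
  4P = (0, 9)
  5P = (18, 18)
  6P = (10, 0)
  7P = (18, 5)
  8P = (0, 14)
  9P = (11, 20)
Match found at i = 9.

k = 9


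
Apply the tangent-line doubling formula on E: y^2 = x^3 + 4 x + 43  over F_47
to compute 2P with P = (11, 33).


Doubling: s = (3 x1^2 + a) / (2 y1)
s = (3*11^2 + 4) / (2*33) mod 47 = 2
x3 = s^2 - 2 x1 mod 47 = 2^2 - 2*11 = 29
y3 = s (x1 - x3) - y1 mod 47 = 2 * (11 - 29) - 33 = 25

2P = (29, 25)


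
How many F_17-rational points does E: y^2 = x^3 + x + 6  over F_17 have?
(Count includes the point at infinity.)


For each x in F_17, count y with y^2 = x^3 + 1 x + 6 mod 17:
  x = 1: RHS = 8, y in [5, 12]  -> 2 point(s)
  x = 2: RHS = 16, y in [4, 13]  -> 2 point(s)
  x = 3: RHS = 2, y in [6, 11]  -> 2 point(s)
  x = 5: RHS = 0, y in [0]  -> 1 point(s)
  x = 7: RHS = 16, y in [4, 13]  -> 2 point(s)
  x = 8: RHS = 16, y in [4, 13]  -> 2 point(s)
  x = 9: RHS = 13, y in [8, 9]  -> 2 point(s)
  x = 10: RHS = 13, y in [8, 9]  -> 2 point(s)
  x = 15: RHS = 13, y in [8, 9]  -> 2 point(s)
  x = 16: RHS = 4, y in [2, 15]  -> 2 point(s)
Affine points: 19. Add the point at infinity: total = 20.

#E(F_17) = 20


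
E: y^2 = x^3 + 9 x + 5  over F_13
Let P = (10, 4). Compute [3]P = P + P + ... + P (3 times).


k = 3 = 11_2 (binary, LSB first: 11)
Double-and-add from P = (10, 4):
  bit 0 = 1: acc = O + (10, 4) = (10, 4)
  bit 1 = 1: acc = (10, 4) + (10, 9) = O

3P = O


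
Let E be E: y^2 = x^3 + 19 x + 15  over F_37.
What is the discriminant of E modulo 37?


4 a^3 + 27 b^2 = 4*19^3 + 27*15^2 = 27436 + 6075 = 33511
Delta = -16 * (33511) = -536176
Delta mod 37 = 28

Delta = 28 (mod 37)


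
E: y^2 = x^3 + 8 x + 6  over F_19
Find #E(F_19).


For each x in F_19, count y with y^2 = x^3 + 8 x + 6 mod 19:
  x = 0: RHS = 6, y in [5, 14]  -> 2 point(s)
  x = 2: RHS = 11, y in [7, 12]  -> 2 point(s)
  x = 3: RHS = 0, y in [0]  -> 1 point(s)
  x = 4: RHS = 7, y in [8, 11]  -> 2 point(s)
  x = 5: RHS = 0, y in [0]  -> 1 point(s)
  x = 6: RHS = 4, y in [2, 17]  -> 2 point(s)
  x = 7: RHS = 6, y in [5, 14]  -> 2 point(s)
  x = 9: RHS = 9, y in [3, 16]  -> 2 point(s)
  x = 11: RHS = 0, y in [0]  -> 1 point(s)
  x = 12: RHS = 6, y in [5, 14]  -> 2 point(s)
  x = 15: RHS = 5, y in [9, 10]  -> 2 point(s)
  x = 17: RHS = 1, y in [1, 18]  -> 2 point(s)
  x = 18: RHS = 16, y in [4, 15]  -> 2 point(s)
Affine points: 23. Add the point at infinity: total = 24.

#E(F_19) = 24
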